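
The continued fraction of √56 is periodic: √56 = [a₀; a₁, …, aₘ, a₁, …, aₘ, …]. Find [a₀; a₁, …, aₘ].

[7; 2, 14]

a₀ = ⌊√56⌋ = 7.
With m₀=0, d₀=1 and mₖ₊₁ = dₖaₖ − mₖ, dₖ₊₁ = (n − mₖ₊₁²)/dₖ, aₖ₊₁ = ⌊(a₀+mₖ₊₁)/dₖ₊₁⌋:
  k=1: m=7, d=7, a=2
  k=2: m=7, d=1, a=14
d=1 and a=2a₀=14 at k=2, so the next step gives (m, d) = (7, 7) again — its k=1 value — and the period has length 2.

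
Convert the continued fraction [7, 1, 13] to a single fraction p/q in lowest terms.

Using pₖ = aₖpₖ₋₁ + pₖ₋₂ and qₖ = aₖqₖ₋₁ + qₖ₋₂:
  k=0: a=7, p=7, q=1
  k=1: a=1, p=8, q=1
  k=2: a=13, p=111, q=14

111/14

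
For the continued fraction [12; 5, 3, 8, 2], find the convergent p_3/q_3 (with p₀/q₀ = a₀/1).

Using pₖ = aₖpₖ₋₁ + pₖ₋₂, qₖ = aₖqₖ₋₁ + qₖ₋₂ (with p₋₁=1, p₋₂=0, q₋₁=0, q₋₂=1):
  k=0: a=12, p=12, q=1
  k=1: a=5, p=61, q=5
  k=2: a=3, p=195, q=16
  k=3: a=8, p=1621, q=133

1621/133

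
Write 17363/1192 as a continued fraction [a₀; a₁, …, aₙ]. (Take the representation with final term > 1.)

17363 = 14·1192 + 675
1192 = 1·675 + 517
675 = 1·517 + 158
517 = 3·158 + 43
158 = 3·43 + 29
43 = 1·29 + 14
29 = 2·14 + 1
14 = 14·1 + 0  (stop)
So 17363/1192 = [14; 1, 1, 3, 3, 1, 2, 14].

[14; 1, 1, 3, 3, 1, 2, 14]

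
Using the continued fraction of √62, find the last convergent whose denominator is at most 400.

√62 = [7; 1, 6, 1, 14, …] (period length 4).
Convergents:
  p_0/q_0 = 7/1
  p_1/q_1 = 8/1
  p_2/q_2 = 55/7
  p_3/q_3 = 63/8
  p_4/q_4 = 937/119
  p_5/q_5 = 1000/127
  p_6/q_6 = 6937/881
q_5 = 127 ≤ 400 < 881 = q_6, so the answer is 1000/127.

1000/127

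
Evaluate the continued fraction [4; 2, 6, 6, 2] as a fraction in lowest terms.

772/173

Using pₖ = aₖpₖ₋₁ + pₖ₋₂ and qₖ = aₖqₖ₋₁ + qₖ₋₂:
  k=0: a=4, p=4, q=1
  k=1: a=2, p=9, q=2
  k=2: a=6, p=58, q=13
  k=3: a=6, p=357, q=80
  k=4: a=2, p=772, q=173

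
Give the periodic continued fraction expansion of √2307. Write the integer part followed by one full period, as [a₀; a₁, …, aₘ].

a₀ = ⌊√2307⌋ = 48.
With m₀=0, d₀=1 and mₖ₊₁ = dₖaₖ − mₖ, dₖ₊₁ = (n − mₖ₊₁²)/dₖ, aₖ₊₁ = ⌊(a₀+mₖ₊₁)/dₖ₊₁⌋:
  k=1: m=48, d=3, a=32
  k=2: m=48, d=1, a=96
d=1 and a=2a₀=96 at k=2, so the next step gives (m, d) = (48, 3) again — its k=1 value — and the period has length 2.

[48; 32, 96]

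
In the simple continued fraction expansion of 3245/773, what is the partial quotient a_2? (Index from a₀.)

19

3245 = 4·773 + 153   →  a_0 = 4
773 = 5·153 + 8   →  a_1 = 5
153 = 19·8 + 1   →  a_2 = 19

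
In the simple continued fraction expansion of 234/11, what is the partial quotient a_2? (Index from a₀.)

1

234 = 21·11 + 3   →  a_0 = 21
11 = 3·3 + 2   →  a_1 = 3
3 = 1·2 + 1   →  a_2 = 1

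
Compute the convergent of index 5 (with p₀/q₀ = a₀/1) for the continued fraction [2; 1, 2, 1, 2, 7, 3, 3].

Using pₖ = aₖpₖ₋₁ + pₖ₋₂, qₖ = aₖqₖ₋₁ + qₖ₋₂ (with p₋₁=1, p₋₂=0, q₋₁=0, q₋₂=1):
  k=0: a=2, p=2, q=1
  k=1: a=1, p=3, q=1
  k=2: a=2, p=8, q=3
  k=3: a=1, p=11, q=4
  k=4: a=2, p=30, q=11
  k=5: a=7, p=221, q=81

221/81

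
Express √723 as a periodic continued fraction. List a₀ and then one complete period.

a₀ = ⌊√723⌋ = 26.

[26; 1, 7, 1, 52]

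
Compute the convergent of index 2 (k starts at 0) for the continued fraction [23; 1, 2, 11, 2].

71/3

Using pₖ = aₖpₖ₋₁ + pₖ₋₂, qₖ = aₖqₖ₋₁ + qₖ₋₂ (with p₋₁=1, p₋₂=0, q₋₁=0, q₋₂=1):
  k=0: a=23, p=23, q=1
  k=1: a=1, p=24, q=1
  k=2: a=2, p=71, q=3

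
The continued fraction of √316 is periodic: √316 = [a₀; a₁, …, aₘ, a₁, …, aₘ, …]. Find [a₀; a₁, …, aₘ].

[17; 1, 3, 2, 8, 2, 3, 1, 34]

a₀ = ⌊√316⌋ = 17.
With m₀=0, d₀=1 and mₖ₊₁ = dₖaₖ − mₖ, dₖ₊₁ = (n − mₖ₊₁²)/dₖ, aₖ₊₁ = ⌊(a₀+mₖ₊₁)/dₖ₊₁⌋:
  k=1: m=17, d=27, a=1
  k=2: m=10, d=8, a=3
  k=3: m=14, d=15, a=2
  k=4: m=16, d=4, a=8
  k=5: m=16, d=15, a=2
  k=6: m=14, d=8, a=3
  k=7: m=10, d=27, a=1
  k=8: m=17, d=1, a=34
d=1 and a=2a₀=34 at k=8, so the next step gives (m, d) = (17, 27) again — its k=1 value — and the period has length 8.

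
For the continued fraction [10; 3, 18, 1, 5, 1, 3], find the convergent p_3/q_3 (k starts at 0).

Using pₖ = aₖpₖ₋₁ + pₖ₋₂, qₖ = aₖqₖ₋₁ + qₖ₋₂ (with p₋₁=1, p₋₂=0, q₋₁=0, q₋₂=1):
  k=0: a=10, p=10, q=1
  k=1: a=3, p=31, q=3
  k=2: a=18, p=568, q=55
  k=3: a=1, p=599, q=58

599/58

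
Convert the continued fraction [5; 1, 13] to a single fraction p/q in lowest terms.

Using pₖ = aₖpₖ₋₁ + pₖ₋₂ and qₖ = aₖqₖ₋₁ + qₖ₋₂:
  k=0: a=5, p=5, q=1
  k=1: a=1, p=6, q=1
  k=2: a=13, p=83, q=14

83/14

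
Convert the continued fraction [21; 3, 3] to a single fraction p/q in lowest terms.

213/10

Fold from the inside: start with 3/1.
  3 + 1/3 = 10/3
  21 + 3/10 = 213/10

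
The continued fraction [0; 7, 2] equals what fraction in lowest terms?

Using pₖ = aₖpₖ₋₁ + pₖ₋₂ and qₖ = aₖqₖ₋₁ + qₖ₋₂:
  k=0: a=0, p=0, q=1
  k=1: a=7, p=1, q=7
  k=2: a=2, p=2, q=15

2/15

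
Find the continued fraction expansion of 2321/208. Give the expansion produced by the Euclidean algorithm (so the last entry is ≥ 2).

[11; 6, 3, 3, 3]

2321 = 11×208 + 33
208 = 6×33 + 10
33 = 3×10 + 3
10 = 3×3 + 1
3 = 3×1 + 0  (stop)
So 2321/208 = [11; 6, 3, 3, 3].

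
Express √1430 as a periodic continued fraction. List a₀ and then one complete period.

a₀ = ⌊√1430⌋ = 37.

[37; 1, 4, 2, 2, 2, 4, 1, 74]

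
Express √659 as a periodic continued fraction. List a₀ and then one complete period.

a₀ = ⌊√659⌋ = 25.
With m₀=0, d₀=1 and mₖ₊₁ = dₖaₖ − mₖ, dₖ₊₁ = (n − mₖ₊₁²)/dₖ, aₖ₊₁ = ⌊(a₀+mₖ₊₁)/dₖ₊₁⌋:
  k=1: m=25, d=34, a=1
  k=2: m=9, d=17, a=2
  k=3: m=25, d=2, a=25
  k=4: m=25, d=17, a=2
  k=5: m=9, d=34, a=1
  k=6: m=25, d=1, a=50
d=1 and a=2a₀=50 at k=6, so the next step gives (m, d) = (25, 34) again — its k=1 value — and the period has length 6.

[25; 1, 2, 25, 2, 1, 50]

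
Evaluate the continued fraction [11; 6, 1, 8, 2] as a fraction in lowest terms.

Using pₖ = aₖpₖ₋₁ + pₖ₋₂ and qₖ = aₖqₖ₋₁ + qₖ₋₂:
  k=0: a=11, p=11, q=1
  k=1: a=6, p=67, q=6
  k=2: a=1, p=78, q=7
  k=3: a=8, p=691, q=62
  k=4: a=2, p=1460, q=131

1460/131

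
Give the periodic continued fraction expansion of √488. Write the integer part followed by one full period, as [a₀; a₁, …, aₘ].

[22; 11, 44]

a₀ = ⌊√488⌋ = 22.
With m₀=0, d₀=1 and mₖ₊₁ = dₖaₖ − mₖ, dₖ₊₁ = (n − mₖ₊₁²)/dₖ, aₖ₊₁ = ⌊(a₀+mₖ₊₁)/dₖ₊₁⌋:
  k=1: m=22, d=4, a=11
  k=2: m=22, d=1, a=44
d=1 and a=2a₀=44 at k=2, so the next step gives (m, d) = (22, 4) again — its k=1 value — and the period has length 2.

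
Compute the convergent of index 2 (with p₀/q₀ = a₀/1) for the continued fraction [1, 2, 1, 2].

4/3

Using pₖ = aₖpₖ₋₁ + pₖ₋₂, qₖ = aₖqₖ₋₁ + qₖ₋₂ (with p₋₁=1, p₋₂=0, q₋₁=0, q₋₂=1):
  k=0: a=1, p=1, q=1
  k=1: a=2, p=3, q=2
  k=2: a=1, p=4, q=3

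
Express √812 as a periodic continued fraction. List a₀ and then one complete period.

[28; 2, 56]

a₀ = ⌊√812⌋ = 28.
With m₀=0, d₀=1 and mₖ₊₁ = dₖaₖ − mₖ, dₖ₊₁ = (n − mₖ₊₁²)/dₖ, aₖ₊₁ = ⌊(a₀+mₖ₊₁)/dₖ₊₁⌋:
  k=1: m=28, d=28, a=2
  k=2: m=28, d=1, a=56
d=1 and a=2a₀=56 at k=2, so the next step gives (m, d) = (28, 28) again — its k=1 value — and the period has length 2.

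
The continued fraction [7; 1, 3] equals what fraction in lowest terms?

Fold from the inside: start with 3/1.
  1 + 1/3 = 4/3
  7 + 3/4 = 31/4

31/4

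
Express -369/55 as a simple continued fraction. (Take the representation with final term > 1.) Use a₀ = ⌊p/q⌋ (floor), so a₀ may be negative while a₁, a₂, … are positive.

[-7; 3, 2, 3, 2]

-369 = -7×55 + 16
55 = 3×16 + 7
16 = 2×7 + 2
7 = 3×2 + 1
2 = 2×1 + 0  (stop)
So -369/55 = [-7; 3, 2, 3, 2].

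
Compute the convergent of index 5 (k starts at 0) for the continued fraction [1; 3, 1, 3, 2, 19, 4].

836/661

Using pₖ = aₖpₖ₋₁ + pₖ₋₂, qₖ = aₖqₖ₋₁ + qₖ₋₂ (with p₋₁=1, p₋₂=0, q₋₁=0, q₋₂=1):
  k=0: a=1, p=1, q=1
  k=1: a=3, p=4, q=3
  k=2: a=1, p=5, q=4
  k=3: a=3, p=19, q=15
  k=4: a=2, p=43, q=34
  k=5: a=19, p=836, q=661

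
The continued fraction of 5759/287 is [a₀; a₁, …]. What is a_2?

9

5759 = 20·287 + 19   →  a_0 = 20
287 = 15·19 + 2   →  a_1 = 15
19 = 9·2 + 1   →  a_2 = 9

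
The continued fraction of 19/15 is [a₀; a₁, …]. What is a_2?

1

19 = 1·15 + 4   →  a_0 = 1
15 = 3·4 + 3   →  a_1 = 3
4 = 1·3 + 1   →  a_2 = 1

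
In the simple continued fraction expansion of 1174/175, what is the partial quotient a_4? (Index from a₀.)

1174 = 6·175 + 124   →  a_0 = 6
175 = 1·124 + 51   →  a_1 = 1
124 = 2·51 + 22   →  a_2 = 2
51 = 2·22 + 7   →  a_3 = 2
22 = 3·7 + 1   →  a_4 = 3

3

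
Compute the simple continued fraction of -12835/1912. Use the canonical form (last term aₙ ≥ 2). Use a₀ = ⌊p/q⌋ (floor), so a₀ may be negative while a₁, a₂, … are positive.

-12835 = -7*1912 + 549
1912 = 3*549 + 265
549 = 2*265 + 19
265 = 13*19 + 18
19 = 1*18 + 1
18 = 18*1 + 0  (stop)
So -12835/1912 = [-7; 3, 2, 13, 1, 18].

[-7; 3, 2, 13, 1, 18]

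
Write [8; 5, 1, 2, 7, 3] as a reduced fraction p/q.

3205/392

Fold from the inside: start with 3/1.
  7 + 1/3 = 22/3
  2 + 3/22 = 47/22
  1 + 22/47 = 69/47
  5 + 47/69 = 392/69
  8 + 69/392 = 3205/392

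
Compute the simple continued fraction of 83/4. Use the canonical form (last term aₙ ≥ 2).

83 = 20*4 + 3
4 = 1*3 + 1
3 = 3*1 + 0  (stop)
So 83/4 = [20; 1, 3].

[20; 1, 3]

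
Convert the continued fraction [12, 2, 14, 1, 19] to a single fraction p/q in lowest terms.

Fold from the inside: start with 19/1.
  1 + 1/19 = 20/19
  14 + 19/20 = 299/20
  2 + 20/299 = 618/299
  12 + 299/618 = 7715/618

7715/618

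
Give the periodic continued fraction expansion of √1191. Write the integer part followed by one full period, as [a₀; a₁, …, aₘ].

[34; 1, 1, 22, 1, 1, 68]

a₀ = ⌊√1191⌋ = 34.
With m₀=0, d₀=1 and mₖ₊₁ = dₖaₖ − mₖ, dₖ₊₁ = (n − mₖ₊₁²)/dₖ, aₖ₊₁ = ⌊(a₀+mₖ₊₁)/dₖ₊₁⌋:
  k=1: m=34, d=35, a=1
  k=2: m=1, d=34, a=1
  k=3: m=33, d=3, a=22
  k=4: m=33, d=34, a=1
  k=5: m=1, d=35, a=1
  k=6: m=34, d=1, a=68
d=1 and a=2a₀=68 at k=6, so the next step gives (m, d) = (34, 35) again — its k=1 value — and the period has length 6.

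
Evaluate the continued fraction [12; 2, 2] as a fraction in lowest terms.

62/5

Fold from the inside: start with 2/1.
  2 + 1/2 = 5/2
  12 + 2/5 = 62/5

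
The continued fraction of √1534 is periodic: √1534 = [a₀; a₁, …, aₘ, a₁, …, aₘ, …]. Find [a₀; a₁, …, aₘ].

a₀ = ⌊√1534⌋ = 39.
With m₀=0, d₀=1 and mₖ₊₁ = dₖaₖ − mₖ, dₖ₊₁ = (n − mₖ₊₁²)/dₖ, aₖ₊₁ = ⌊(a₀+mₖ₊₁)/dₖ₊₁⌋:
  k=1: m=39, d=13, a=6
  k=2: m=39, d=1, a=78
d=1 and a=2a₀=78 at k=2, so the next step gives (m, d) = (39, 13) again — its k=1 value — and the period has length 2.

[39; 6, 78]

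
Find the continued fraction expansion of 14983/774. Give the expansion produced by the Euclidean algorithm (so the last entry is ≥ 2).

14983 = 19×774 + 277
774 = 2×277 + 220
277 = 1×220 + 57
220 = 3×57 + 49
57 = 1×49 + 8
49 = 6×8 + 1
8 = 8×1 + 0  (stop)
So 14983/774 = [19; 2, 1, 3, 1, 6, 8].

[19; 2, 1, 3, 1, 6, 8]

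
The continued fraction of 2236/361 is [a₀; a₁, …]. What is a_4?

2236 = 6·361 + 70   →  a_0 = 6
361 = 5·70 + 11   →  a_1 = 5
70 = 6·11 + 4   →  a_2 = 6
11 = 2·4 + 3   →  a_3 = 2
4 = 1·3 + 1   →  a_4 = 1

1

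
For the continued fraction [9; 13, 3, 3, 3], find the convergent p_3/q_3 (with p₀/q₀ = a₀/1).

Using pₖ = aₖpₖ₋₁ + pₖ₋₂, qₖ = aₖqₖ₋₁ + qₖ₋₂ (with p₋₁=1, p₋₂=0, q₋₁=0, q₋₂=1):
  k=0: a=9, p=9, q=1
  k=1: a=13, p=118, q=13
  k=2: a=3, p=363, q=40
  k=3: a=3, p=1207, q=133

1207/133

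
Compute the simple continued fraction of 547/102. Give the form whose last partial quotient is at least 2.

547 = 5·102 + 37
102 = 2·37 + 28
37 = 1·28 + 9
28 = 3·9 + 1
9 = 9·1 + 0  (stop)
So 547/102 = [5; 2, 1, 3, 9].

[5; 2, 1, 3, 9]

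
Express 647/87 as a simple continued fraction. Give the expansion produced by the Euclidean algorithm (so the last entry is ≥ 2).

[7; 2, 3, 2, 5]

647 = 7*87 + 38
87 = 2*38 + 11
38 = 3*11 + 5
11 = 2*5 + 1
5 = 5*1 + 0  (stop)
So 647/87 = [7; 2, 3, 2, 5].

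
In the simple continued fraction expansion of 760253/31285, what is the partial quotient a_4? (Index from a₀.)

760253 = 24·31285 + 9413   →  a_0 = 24
31285 = 3·9413 + 3046   →  a_1 = 3
9413 = 3·3046 + 275   →  a_2 = 3
3046 = 11·275 + 21   →  a_3 = 11
275 = 13·21 + 2   →  a_4 = 13

13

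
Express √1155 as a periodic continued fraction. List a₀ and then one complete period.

a₀ = ⌊√1155⌋ = 33.
With m₀=0, d₀=1 and mₖ₊₁ = dₖaₖ − mₖ, dₖ₊₁ = (n − mₖ₊₁²)/dₖ, aₖ₊₁ = ⌊(a₀+mₖ₊₁)/dₖ₊₁⌋:
  k=1: m=33, d=66, a=1
  k=2: m=33, d=1, a=66
d=1 and a=2a₀=66 at k=2, so the next step gives (m, d) = (33, 66) again — its k=1 value — and the period has length 2.

[33; 1, 66]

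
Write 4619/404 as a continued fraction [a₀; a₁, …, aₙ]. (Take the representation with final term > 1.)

[11; 2, 3, 4, 6, 2]

4619 = 11*404 + 175
404 = 2*175 + 54
175 = 3*54 + 13
54 = 4*13 + 2
13 = 6*2 + 1
2 = 2*1 + 0  (stop)
So 4619/404 = [11; 2, 3, 4, 6, 2].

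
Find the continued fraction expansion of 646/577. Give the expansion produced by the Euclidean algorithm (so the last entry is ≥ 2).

[1; 8, 2, 1, 3, 6]

646 = 1·577 + 69
577 = 8·69 + 25
69 = 2·25 + 19
25 = 1·19 + 6
19 = 3·6 + 1
6 = 6·1 + 0  (stop)
So 646/577 = [1; 8, 2, 1, 3, 6].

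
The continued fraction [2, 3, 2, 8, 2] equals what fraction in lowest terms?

Using pₖ = aₖpₖ₋₁ + pₖ₋₂ and qₖ = aₖqₖ₋₁ + qₖ₋₂:
  k=0: a=2, p=2, q=1
  k=1: a=3, p=7, q=3
  k=2: a=2, p=16, q=7
  k=3: a=8, p=135, q=59
  k=4: a=2, p=286, q=125

286/125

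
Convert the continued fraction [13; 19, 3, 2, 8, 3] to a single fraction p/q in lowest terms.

Using pₖ = aₖpₖ₋₁ + pₖ₋₂ and qₖ = aₖqₖ₋₁ + qₖ₋₂:
  k=0: a=13, p=13, q=1
  k=1: a=19, p=248, q=19
  k=2: a=3, p=757, q=58
  k=3: a=2, p=1762, q=135
  k=4: a=8, p=14853, q=1138
  k=5: a=3, p=46321, q=3549

46321/3549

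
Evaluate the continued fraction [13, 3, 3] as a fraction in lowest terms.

Using pₖ = aₖpₖ₋₁ + pₖ₋₂ and qₖ = aₖqₖ₋₁ + qₖ₋₂:
  k=0: a=13, p=13, q=1
  k=1: a=3, p=40, q=3
  k=2: a=3, p=133, q=10

133/10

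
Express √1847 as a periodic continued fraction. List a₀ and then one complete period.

a₀ = ⌊√1847⌋ = 42.
With m₀=0, d₀=1 and mₖ₊₁ = dₖaₖ − mₖ, dₖ₊₁ = (n − mₖ₊₁²)/dₖ, aₖ₊₁ = ⌊(a₀+mₖ₊₁)/dₖ₊₁⌋:
  k=1: m=42, d=83, a=1
  k=2: m=41, d=2, a=41
  k=3: m=41, d=83, a=1
  k=4: m=42, d=1, a=84
d=1 and a=2a₀=84 at k=4, so the next step gives (m, d) = (42, 83) again — its k=1 value — and the period has length 4.

[42; 1, 41, 1, 84]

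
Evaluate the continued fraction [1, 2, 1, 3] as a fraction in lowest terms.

15/11

Fold from the inside: start with 3/1.
  1 + 1/3 = 4/3
  2 + 3/4 = 11/4
  1 + 4/11 = 15/11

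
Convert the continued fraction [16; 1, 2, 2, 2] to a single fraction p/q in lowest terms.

Using pₖ = aₖpₖ₋₁ + pₖ₋₂ and qₖ = aₖqₖ₋₁ + qₖ₋₂:
  k=0: a=16, p=16, q=1
  k=1: a=1, p=17, q=1
  k=2: a=2, p=50, q=3
  k=3: a=2, p=117, q=7
  k=4: a=2, p=284, q=17

284/17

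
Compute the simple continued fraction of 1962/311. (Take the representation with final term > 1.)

1962 = 6·311 + 96
311 = 3·96 + 23
96 = 4·23 + 4
23 = 5·4 + 3
4 = 1·3 + 1
3 = 3·1 + 0  (stop)
So 1962/311 = [6; 3, 4, 5, 1, 3].

[6; 3, 4, 5, 1, 3]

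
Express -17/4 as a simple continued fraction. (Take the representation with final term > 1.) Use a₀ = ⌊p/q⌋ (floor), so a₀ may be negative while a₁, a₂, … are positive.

-17 = -5×4 + 3
4 = 1×3 + 1
3 = 3×1 + 0  (stop)
So -17/4 = [-5; 1, 3].

[-5; 1, 3]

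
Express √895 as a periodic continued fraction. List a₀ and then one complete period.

a₀ = ⌊√895⌋ = 29.
With m₀=0, d₀=1 and mₖ₊₁ = dₖaₖ − mₖ, dₖ₊₁ = (n − mₖ₊₁²)/dₖ, aₖ₊₁ = ⌊(a₀+mₖ₊₁)/dₖ₊₁⌋:
  k=1: m=29, d=54, a=1
  k=2: m=25, d=5, a=10
  k=3: m=25, d=54, a=1
  k=4: m=29, d=1, a=58
d=1 and a=2a₀=58 at k=4, so the next step gives (m, d) = (29, 54) again — its k=1 value — and the period has length 4.

[29; 1, 10, 1, 58]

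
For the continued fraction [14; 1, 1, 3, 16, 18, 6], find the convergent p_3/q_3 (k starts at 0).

102/7

Using pₖ = aₖpₖ₋₁ + pₖ₋₂, qₖ = aₖqₖ₋₁ + qₖ₋₂ (with p₋₁=1, p₋₂=0, q₋₁=0, q₋₂=1):
  k=0: a=14, p=14, q=1
  k=1: a=1, p=15, q=1
  k=2: a=1, p=29, q=2
  k=3: a=3, p=102, q=7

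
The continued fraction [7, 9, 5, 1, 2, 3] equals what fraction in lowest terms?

3718/523

Using pₖ = aₖpₖ₋₁ + pₖ₋₂ and qₖ = aₖqₖ₋₁ + qₖ₋₂:
  k=0: a=7, p=7, q=1
  k=1: a=9, p=64, q=9
  k=2: a=5, p=327, q=46
  k=3: a=1, p=391, q=55
  k=4: a=2, p=1109, q=156
  k=5: a=3, p=3718, q=523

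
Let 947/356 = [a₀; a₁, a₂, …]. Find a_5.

947 = 2·356 + 235   →  a_0 = 2
356 = 1·235 + 121   →  a_1 = 1
235 = 1·121 + 114   →  a_2 = 1
121 = 1·114 + 7   →  a_3 = 1
114 = 16·7 + 2   →  a_4 = 16
7 = 3·2 + 1   →  a_5 = 3

3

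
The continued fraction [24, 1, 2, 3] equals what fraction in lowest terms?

247/10

Fold from the inside: start with 3/1.
  2 + 1/3 = 7/3
  1 + 3/7 = 10/7
  24 + 7/10 = 247/10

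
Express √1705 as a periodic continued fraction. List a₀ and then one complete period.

a₀ = ⌊√1705⌋ = 41.

[41; 3, 2, 3, 82]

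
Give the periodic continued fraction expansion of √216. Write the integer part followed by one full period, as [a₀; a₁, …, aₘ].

a₀ = ⌊√216⌋ = 14.
With m₀=0, d₀=1 and mₖ₊₁ = dₖaₖ − mₖ, dₖ₊₁ = (n − mₖ₊₁²)/dₖ, aₖ₊₁ = ⌊(a₀+mₖ₊₁)/dₖ₊₁⌋:
  k=1: m=14, d=20, a=1
  k=2: m=6, d=9, a=2
  k=3: m=12, d=8, a=3
  k=4: m=12, d=9, a=2
  k=5: m=6, d=20, a=1
  k=6: m=14, d=1, a=28
d=1 and a=2a₀=28 at k=6, so the next step gives (m, d) = (14, 20) again — its k=1 value — and the period has length 6.

[14; 1, 2, 3, 2, 1, 28]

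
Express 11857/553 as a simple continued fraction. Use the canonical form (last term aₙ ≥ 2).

11857 = 21·553 + 244
553 = 2·244 + 65
244 = 3·65 + 49
65 = 1·49 + 16
49 = 3·16 + 1
16 = 16·1 + 0  (stop)
So 11857/553 = [21; 2, 3, 1, 3, 16].

[21; 2, 3, 1, 3, 16]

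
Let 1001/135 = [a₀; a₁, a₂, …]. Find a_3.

1001 = 7·135 + 56   →  a_0 = 7
135 = 2·56 + 23   →  a_1 = 2
56 = 2·23 + 10   →  a_2 = 2
23 = 2·10 + 3   →  a_3 = 2

2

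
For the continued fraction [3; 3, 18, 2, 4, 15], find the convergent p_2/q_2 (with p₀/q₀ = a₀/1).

Using pₖ = aₖpₖ₋₁ + pₖ₋₂, qₖ = aₖqₖ₋₁ + qₖ₋₂ (with p₋₁=1, p₋₂=0, q₋₁=0, q₋₂=1):
  k=0: a=3, p=3, q=1
  k=1: a=3, p=10, q=3
  k=2: a=18, p=183, q=55

183/55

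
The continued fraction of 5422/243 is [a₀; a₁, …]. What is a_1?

5422 = 22·243 + 76   →  a_0 = 22
243 = 3·76 + 15   →  a_1 = 3

3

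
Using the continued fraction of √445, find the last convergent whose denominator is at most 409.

4662/221

√445 = [21; 10, 1, 1, 10, 42, …] (period length 5).
Convergents:
  p_0/q_0 = 21/1
  p_1/q_1 = 211/10
  p_2/q_2 = 232/11
  p_3/q_3 = 443/21
  p_4/q_4 = 4662/221
  p_5/q_5 = 196247/9303
q_4 = 221 ≤ 409 < 9303 = q_5, so the answer is 4662/221.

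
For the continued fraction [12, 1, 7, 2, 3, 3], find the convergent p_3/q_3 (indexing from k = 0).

Using pₖ = aₖpₖ₋₁ + pₖ₋₂, qₖ = aₖqₖ₋₁ + qₖ₋₂ (with p₋₁=1, p₋₂=0, q₋₁=0, q₋₂=1):
  k=0: a=12, p=12, q=1
  k=1: a=1, p=13, q=1
  k=2: a=7, p=103, q=8
  k=3: a=2, p=219, q=17

219/17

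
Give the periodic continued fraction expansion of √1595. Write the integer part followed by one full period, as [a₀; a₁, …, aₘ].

a₀ = ⌊√1595⌋ = 39.
With m₀=0, d₀=1 and mₖ₊₁ = dₖaₖ − mₖ, dₖ₊₁ = (n − mₖ₊₁²)/dₖ, aₖ₊₁ = ⌊(a₀+mₖ₊₁)/dₖ₊₁⌋:
  k=1: m=39, d=74, a=1
  k=2: m=35, d=5, a=14
  k=3: m=35, d=74, a=1
  k=4: m=39, d=1, a=78
d=1 and a=2a₀=78 at k=4, so the next step gives (m, d) = (39, 74) again — its k=1 value — and the period has length 4.

[39; 1, 14, 1, 78]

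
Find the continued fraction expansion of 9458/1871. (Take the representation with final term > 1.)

[5; 18, 6, 17]

9458 = 5×1871 + 103
1871 = 18×103 + 17
103 = 6×17 + 1
17 = 17×1 + 0  (stop)
So 9458/1871 = [5; 18, 6, 17].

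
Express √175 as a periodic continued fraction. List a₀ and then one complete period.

a₀ = ⌊√175⌋ = 13.
With m₀=0, d₀=1 and mₖ₊₁ = dₖaₖ − mₖ, dₖ₊₁ = (n − mₖ₊₁²)/dₖ, aₖ₊₁ = ⌊(a₀+mₖ₊₁)/dₖ₊₁⌋:
  k=1: m=13, d=6, a=4
  k=2: m=11, d=9, a=2
  k=3: m=7, d=14, a=1
  k=4: m=7, d=9, a=2
  k=5: m=11, d=6, a=4
  k=6: m=13, d=1, a=26
d=1 and a=2a₀=26 at k=6, so the next step gives (m, d) = (13, 6) again — its k=1 value — and the period has length 6.

[13; 4, 2, 1, 2, 4, 26]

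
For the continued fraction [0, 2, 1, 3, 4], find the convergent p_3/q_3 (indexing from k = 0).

Using pₖ = aₖpₖ₋₁ + pₖ₋₂, qₖ = aₖqₖ₋₁ + qₖ₋₂ (with p₋₁=1, p₋₂=0, q₋₁=0, q₋₂=1):
  k=0: a=0, p=0, q=1
  k=1: a=2, p=1, q=2
  k=2: a=1, p=1, q=3
  k=3: a=3, p=4, q=11

4/11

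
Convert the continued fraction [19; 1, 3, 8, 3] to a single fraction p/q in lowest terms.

2035/103

Using pₖ = aₖpₖ₋₁ + pₖ₋₂ and qₖ = aₖqₖ₋₁ + qₖ₋₂:
  k=0: a=19, p=19, q=1
  k=1: a=1, p=20, q=1
  k=2: a=3, p=79, q=4
  k=3: a=8, p=652, q=33
  k=4: a=3, p=2035, q=103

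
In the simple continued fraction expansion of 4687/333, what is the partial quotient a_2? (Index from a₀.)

3

4687 = 14·333 + 25   →  a_0 = 14
333 = 13·25 + 8   →  a_1 = 13
25 = 3·8 + 1   →  a_2 = 3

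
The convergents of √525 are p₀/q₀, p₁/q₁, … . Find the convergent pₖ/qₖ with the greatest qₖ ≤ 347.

√525 = [22; 1, 10, 2, 10, 1, 44, …] (period length 6).
Convergents:
  p_0/q_0 = 22/1
  p_1/q_1 = 23/1
  p_2/q_2 = 252/11
  p_3/q_3 = 527/23
  p_4/q_4 = 5522/241
  p_5/q_5 = 6049/264
  p_6/q_6 = 271678/11857
q_5 = 264 ≤ 347 < 11857 = q_6, so the answer is 6049/264.

6049/264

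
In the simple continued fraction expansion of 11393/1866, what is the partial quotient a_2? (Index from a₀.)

11393 = 6·1866 + 197   →  a_0 = 6
1866 = 9·197 + 93   →  a_1 = 9
197 = 2·93 + 11   →  a_2 = 2

2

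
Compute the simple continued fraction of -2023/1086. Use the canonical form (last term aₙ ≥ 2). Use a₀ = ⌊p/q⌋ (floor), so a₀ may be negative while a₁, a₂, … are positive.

[-2; 7, 3, 2, 6, 1, 2]

-2023 = -2*1086 + 149
1086 = 7*149 + 43
149 = 3*43 + 20
43 = 2*20 + 3
20 = 6*3 + 2
3 = 1*2 + 1
2 = 2*1 + 0  (stop)
So -2023/1086 = [-2; 7, 3, 2, 6, 1, 2].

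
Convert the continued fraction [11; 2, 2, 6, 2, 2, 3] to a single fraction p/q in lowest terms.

6604/579

Using pₖ = aₖpₖ₋₁ + pₖ₋₂ and qₖ = aₖqₖ₋₁ + qₖ₋₂:
  k=0: a=11, p=11, q=1
  k=1: a=2, p=23, q=2
  k=2: a=2, p=57, q=5
  k=3: a=6, p=365, q=32
  k=4: a=2, p=787, q=69
  k=5: a=2, p=1939, q=170
  k=6: a=3, p=6604, q=579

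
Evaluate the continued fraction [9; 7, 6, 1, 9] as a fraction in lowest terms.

4506/493

Using pₖ = aₖpₖ₋₁ + pₖ₋₂ and qₖ = aₖqₖ₋₁ + qₖ₋₂:
  k=0: a=9, p=9, q=1
  k=1: a=7, p=64, q=7
  k=2: a=6, p=393, q=43
  k=3: a=1, p=457, q=50
  k=4: a=9, p=4506, q=493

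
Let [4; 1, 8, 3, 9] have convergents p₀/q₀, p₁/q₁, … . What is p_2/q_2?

Using pₖ = aₖpₖ₋₁ + pₖ₋₂, qₖ = aₖqₖ₋₁ + qₖ₋₂ (with p₋₁=1, p₋₂=0, q₋₁=0, q₋₂=1):
  k=0: a=4, p=4, q=1
  k=1: a=1, p=5, q=1
  k=2: a=8, p=44, q=9

44/9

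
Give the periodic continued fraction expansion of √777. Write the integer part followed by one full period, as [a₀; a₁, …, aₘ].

[27; 1, 6, 1, 54]

a₀ = ⌊√777⌋ = 27.
With m₀=0, d₀=1 and mₖ₊₁ = dₖaₖ − mₖ, dₖ₊₁ = (n − mₖ₊₁²)/dₖ, aₖ₊₁ = ⌊(a₀+mₖ₊₁)/dₖ₊₁⌋:
  k=1: m=27, d=48, a=1
  k=2: m=21, d=7, a=6
  k=3: m=21, d=48, a=1
  k=4: m=27, d=1, a=54
d=1 and a=2a₀=54 at k=4, so the next step gives (m, d) = (27, 48) again — its k=1 value — and the period has length 4.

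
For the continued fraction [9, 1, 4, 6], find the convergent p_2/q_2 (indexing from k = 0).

49/5

Using pₖ = aₖpₖ₋₁ + pₖ₋₂, qₖ = aₖqₖ₋₁ + qₖ₋₂ (with p₋₁=1, p₋₂=0, q₋₁=0, q₋₂=1):
  k=0: a=9, p=9, q=1
  k=1: a=1, p=10, q=1
  k=2: a=4, p=49, q=5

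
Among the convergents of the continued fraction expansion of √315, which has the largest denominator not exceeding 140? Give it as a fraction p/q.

√315 = [17; 1, 2, 1, 34, …] (period length 4).
Convergents:
  p_0/q_0 = 17/1
  p_1/q_1 = 18/1
  p_2/q_2 = 53/3
  p_3/q_3 = 71/4
  p_4/q_4 = 2467/139
  p_5/q_5 = 2538/143
q_4 = 139 ≤ 140 < 143 = q_5, so the answer is 2467/139.

2467/139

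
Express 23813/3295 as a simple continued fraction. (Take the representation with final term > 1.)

[7; 4, 2, 2, 7, 2, 9]

23813 = 7×3295 + 748
3295 = 4×748 + 303
748 = 2×303 + 142
303 = 2×142 + 19
142 = 7×19 + 9
19 = 2×9 + 1
9 = 9×1 + 0  (stop)
So 23813/3295 = [7; 4, 2, 2, 7, 2, 9].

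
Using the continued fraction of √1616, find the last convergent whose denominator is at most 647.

√1616 = [40; 5, 80, …] (period length 2).
Convergents:
  p_0/q_0 = 40/1
  p_1/q_1 = 201/5
  p_2/q_2 = 16120/401
  p_3/q_3 = 80801/2010
q_2 = 401 ≤ 647 < 2010 = q_3, so the answer is 16120/401.

16120/401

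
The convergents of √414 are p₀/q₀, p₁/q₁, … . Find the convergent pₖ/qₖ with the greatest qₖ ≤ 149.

997/49

√414 = [20; 2, 1, 7, 2, 7, 1, 2, 40, …] (period length 8).
Convergents:
  p_0/q_0 = 20/1
  p_1/q_1 = 41/2
  p_2/q_2 = 61/3
  p_3/q_3 = 468/23
  p_4/q_4 = 997/49
  p_5/q_5 = 7447/366
q_4 = 49 ≤ 149 < 366 = q_5, so the answer is 997/49.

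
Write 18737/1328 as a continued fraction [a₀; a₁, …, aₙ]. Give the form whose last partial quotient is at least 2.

[14; 9, 6, 3, 3, 2]

18737 = 14×1328 + 145
1328 = 9×145 + 23
145 = 6×23 + 7
23 = 3×7 + 2
7 = 3×2 + 1
2 = 2×1 + 0  (stop)
So 18737/1328 = [14; 9, 6, 3, 3, 2].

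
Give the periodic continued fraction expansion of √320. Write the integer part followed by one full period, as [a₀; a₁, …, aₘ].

a₀ = ⌊√320⌋ = 17.
With m₀=0, d₀=1 and mₖ₊₁ = dₖaₖ − mₖ, dₖ₊₁ = (n − mₖ₊₁²)/dₖ, aₖ₊₁ = ⌊(a₀+mₖ₊₁)/dₖ₊₁⌋:
  k=1: m=17, d=31, a=1
  k=2: m=14, d=4, a=7
  k=3: m=14, d=31, a=1
  k=4: m=17, d=1, a=34
d=1 and a=2a₀=34 at k=4, so the next step gives (m, d) = (17, 31) again — its k=1 value — and the period has length 4.

[17; 1, 7, 1, 34]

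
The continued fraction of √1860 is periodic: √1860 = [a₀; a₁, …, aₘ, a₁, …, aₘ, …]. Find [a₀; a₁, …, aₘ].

a₀ = ⌊√1860⌋ = 43.
With m₀=0, d₀=1 and mₖ₊₁ = dₖaₖ − mₖ, dₖ₊₁ = (n − mₖ₊₁²)/dₖ, aₖ₊₁ = ⌊(a₀+mₖ₊₁)/dₖ₊₁⌋:
  k=1: m=43, d=11, a=7
  k=2: m=34, d=64, a=1
  k=3: m=30, d=15, a=4
  k=4: m=30, d=64, a=1
  k=5: m=34, d=11, a=7
  k=6: m=43, d=1, a=86
d=1 and a=2a₀=86 at k=6, so the next step gives (m, d) = (43, 11) again — its k=1 value — and the period has length 6.

[43; 7, 1, 4, 1, 7, 86]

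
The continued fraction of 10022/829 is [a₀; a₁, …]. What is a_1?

11

10022 = 12·829 + 74   →  a_0 = 12
829 = 11·74 + 15   →  a_1 = 11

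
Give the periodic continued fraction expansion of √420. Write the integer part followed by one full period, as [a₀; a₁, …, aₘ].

[20; 2, 40]

a₀ = ⌊√420⌋ = 20.
With m₀=0, d₀=1 and mₖ₊₁ = dₖaₖ − mₖ, dₖ₊₁ = (n − mₖ₊₁²)/dₖ, aₖ₊₁ = ⌊(a₀+mₖ₊₁)/dₖ₊₁⌋:
  k=1: m=20, d=20, a=2
  k=2: m=20, d=1, a=40
d=1 and a=2a₀=40 at k=2, so the next step gives (m, d) = (20, 20) again — its k=1 value — and the period has length 2.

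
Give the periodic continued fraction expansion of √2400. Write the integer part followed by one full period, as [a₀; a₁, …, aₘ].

a₀ = ⌊√2400⌋ = 48.
With m₀=0, d₀=1 and mₖ₊₁ = dₖaₖ − mₖ, dₖ₊₁ = (n − mₖ₊₁²)/dₖ, aₖ₊₁ = ⌊(a₀+mₖ₊₁)/dₖ₊₁⌋:
  k=1: m=48, d=96, a=1
  k=2: m=48, d=1, a=96
d=1 and a=2a₀=96 at k=2, so the next step gives (m, d) = (48, 96) again — its k=1 value — and the period has length 2.

[48; 1, 96]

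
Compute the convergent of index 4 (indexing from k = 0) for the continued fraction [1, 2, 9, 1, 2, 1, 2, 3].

Using pₖ = aₖpₖ₋₁ + pₖ₋₂, qₖ = aₖqₖ₋₁ + qₖ₋₂ (with p₋₁=1, p₋₂=0, q₋₁=0, q₋₂=1):
  k=0: a=1, p=1, q=1
  k=1: a=2, p=3, q=2
  k=2: a=9, p=28, q=19
  k=3: a=1, p=31, q=21
  k=4: a=2, p=90, q=61

90/61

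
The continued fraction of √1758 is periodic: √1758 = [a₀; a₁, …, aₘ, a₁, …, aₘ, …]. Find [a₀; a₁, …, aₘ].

a₀ = ⌊√1758⌋ = 41.
With m₀=0, d₀=1 and mₖ₊₁ = dₖaₖ − mₖ, dₖ₊₁ = (n − mₖ₊₁²)/dₖ, aₖ₊₁ = ⌊(a₀+mₖ₊₁)/dₖ₊₁⌋:
  k=1: m=41, d=77, a=1
  k=2: m=36, d=6, a=12
  k=3: m=36, d=77, a=1
  k=4: m=41, d=1, a=82
d=1 and a=2a₀=82 at k=4, so the next step gives (m, d) = (41, 77) again — its k=1 value — and the period has length 4.

[41; 1, 12, 1, 82]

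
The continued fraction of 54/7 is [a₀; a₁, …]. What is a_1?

1

54 = 7·7 + 5   →  a_0 = 7
7 = 1·5 + 2   →  a_1 = 1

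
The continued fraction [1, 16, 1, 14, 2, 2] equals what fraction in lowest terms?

Fold from the inside: start with 2/1.
  2 + 1/2 = 5/2
  14 + 2/5 = 72/5
  1 + 5/72 = 77/72
  16 + 72/77 = 1304/77
  1 + 77/1304 = 1381/1304

1381/1304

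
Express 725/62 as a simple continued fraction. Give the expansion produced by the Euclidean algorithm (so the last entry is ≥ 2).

[11; 1, 2, 3, 1, 4]

725 = 11*62 + 43
62 = 1*43 + 19
43 = 2*19 + 5
19 = 3*5 + 4
5 = 1*4 + 1
4 = 4*1 + 0  (stop)
So 725/62 = [11; 1, 2, 3, 1, 4].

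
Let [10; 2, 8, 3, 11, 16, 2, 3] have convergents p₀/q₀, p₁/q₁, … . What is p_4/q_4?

Using pₖ = aₖpₖ₋₁ + pₖ₋₂, qₖ = aₖqₖ₋₁ + qₖ₋₂ (with p₋₁=1, p₋₂=0, q₋₁=0, q₋₂=1):
  k=0: a=10, p=10, q=1
  k=1: a=2, p=21, q=2
  k=2: a=8, p=178, q=17
  k=3: a=3, p=555, q=53
  k=4: a=11, p=6283, q=600

6283/600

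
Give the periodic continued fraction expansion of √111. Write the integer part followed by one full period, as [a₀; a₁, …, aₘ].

[10; 1, 1, 6, 1, 1, 20]

a₀ = ⌊√111⌋ = 10.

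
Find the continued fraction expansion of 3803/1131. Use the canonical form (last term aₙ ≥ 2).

[3; 2, 1, 3, 7, 14]

3803 = 3*1131 + 410
1131 = 2*410 + 311
410 = 1*311 + 99
311 = 3*99 + 14
99 = 7*14 + 1
14 = 14*1 + 0  (stop)
So 3803/1131 = [3; 2, 1, 3, 7, 14].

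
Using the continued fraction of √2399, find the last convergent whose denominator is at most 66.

2400/49

√2399 = [48; 1, 47, 1, 96, …] (period length 4).
Convergents:
  p_0/q_0 = 48/1
  p_1/q_1 = 49/1
  p_2/q_2 = 2351/48
  p_3/q_3 = 2400/49
  p_4/q_4 = 232751/4752
q_3 = 49 ≤ 66 < 4752 = q_4, so the answer is 2400/49.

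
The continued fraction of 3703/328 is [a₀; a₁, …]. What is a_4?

1

3703 = 11·328 + 95   →  a_0 = 11
328 = 3·95 + 43   →  a_1 = 3
95 = 2·43 + 9   →  a_2 = 2
43 = 4·9 + 7   →  a_3 = 4
9 = 1·7 + 2   →  a_4 = 1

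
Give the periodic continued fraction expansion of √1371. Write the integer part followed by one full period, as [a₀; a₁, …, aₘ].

[37; 37, 74]

a₀ = ⌊√1371⌋ = 37.
With m₀=0, d₀=1 and mₖ₊₁ = dₖaₖ − mₖ, dₖ₊₁ = (n − mₖ₊₁²)/dₖ, aₖ₊₁ = ⌊(a₀+mₖ₊₁)/dₖ₊₁⌋:
  k=1: m=37, d=2, a=37
  k=2: m=37, d=1, a=74
d=1 and a=2a₀=74 at k=2, so the next step gives (m, d) = (37, 2) again — its k=1 value — and the period has length 2.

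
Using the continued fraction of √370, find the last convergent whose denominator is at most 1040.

12503/650

√370 = [19; 4, 4, 38, …] (period length 3).
Convergents:
  p_0/q_0 = 19/1
  p_1/q_1 = 77/4
  p_2/q_2 = 327/17
  p_3/q_3 = 12503/650
  p_4/q_4 = 50339/2617
q_3 = 650 ≤ 1040 < 2617 = q_4, so the answer is 12503/650.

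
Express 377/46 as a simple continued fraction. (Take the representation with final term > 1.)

[8; 5, 9]

377 = 8·46 + 9
46 = 5·9 + 1
9 = 9·1 + 0  (stop)
So 377/46 = [8; 5, 9].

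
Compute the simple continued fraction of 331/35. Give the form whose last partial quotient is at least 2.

331 = 9*35 + 16
35 = 2*16 + 3
16 = 5*3 + 1
3 = 3*1 + 0  (stop)
So 331/35 = [9; 2, 5, 3].

[9; 2, 5, 3]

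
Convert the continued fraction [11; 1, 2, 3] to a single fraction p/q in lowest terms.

117/10

Fold from the inside: start with 3/1.
  2 + 1/3 = 7/3
  1 + 3/7 = 10/7
  11 + 7/10 = 117/10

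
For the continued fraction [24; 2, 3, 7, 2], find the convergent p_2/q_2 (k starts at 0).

171/7

Using pₖ = aₖpₖ₋₁ + pₖ₋₂, qₖ = aₖqₖ₋₁ + qₖ₋₂ (with p₋₁=1, p₋₂=0, q₋₁=0, q₋₂=1):
  k=0: a=24, p=24, q=1
  k=1: a=2, p=49, q=2
  k=2: a=3, p=171, q=7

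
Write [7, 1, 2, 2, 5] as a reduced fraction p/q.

Fold from the inside: start with 5/1.
  2 + 1/5 = 11/5
  2 + 5/11 = 27/11
  1 + 11/27 = 38/27
  7 + 27/38 = 293/38

293/38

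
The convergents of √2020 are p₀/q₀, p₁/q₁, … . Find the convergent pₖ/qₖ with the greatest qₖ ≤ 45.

809/18

√2020 = [44; 1, 16, 1, 88, …] (period length 4).
Convergents:
  p_0/q_0 = 44/1
  p_1/q_1 = 45/1
  p_2/q_2 = 764/17
  p_3/q_3 = 809/18
  p_4/q_4 = 71956/1601
q_3 = 18 ≤ 45 < 1601 = q_4, so the answer is 809/18.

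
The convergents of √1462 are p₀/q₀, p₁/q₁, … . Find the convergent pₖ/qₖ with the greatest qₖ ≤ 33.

√1462 = [38; 4, 4, 4, 76, …] (period length 4).
Convergents:
  p_0/q_0 = 38/1
  p_1/q_1 = 153/4
  p_2/q_2 = 650/17
  p_3/q_3 = 2753/72
q_2 = 17 ≤ 33 < 72 = q_3, so the answer is 650/17.

650/17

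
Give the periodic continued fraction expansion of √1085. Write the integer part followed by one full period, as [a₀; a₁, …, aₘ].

[32; 1, 15, 2, 15, 1, 64]

a₀ = ⌊√1085⌋ = 32.
With m₀=0, d₀=1 and mₖ₊₁ = dₖaₖ − mₖ, dₖ₊₁ = (n − mₖ₊₁²)/dₖ, aₖ₊₁ = ⌊(a₀+mₖ₊₁)/dₖ₊₁⌋:
  k=1: m=32, d=61, a=1
  k=2: m=29, d=4, a=15
  k=3: m=31, d=31, a=2
  k=4: m=31, d=4, a=15
  k=5: m=29, d=61, a=1
  k=6: m=32, d=1, a=64
d=1 and a=2a₀=64 at k=6, so the next step gives (m, d) = (32, 61) again — its k=1 value — and the period has length 6.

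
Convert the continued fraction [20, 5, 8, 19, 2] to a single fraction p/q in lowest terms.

Fold from the inside: start with 2/1.
  19 + 1/2 = 39/2
  8 + 2/39 = 314/39
  5 + 39/314 = 1609/314
  20 + 314/1609 = 32494/1609

32494/1609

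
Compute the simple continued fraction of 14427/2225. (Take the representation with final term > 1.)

14427 = 6*2225 + 1077
2225 = 2*1077 + 71
1077 = 15*71 + 12
71 = 5*12 + 11
12 = 1*11 + 1
11 = 11*1 + 0  (stop)
So 14427/2225 = [6; 2, 15, 5, 1, 11].

[6; 2, 15, 5, 1, 11]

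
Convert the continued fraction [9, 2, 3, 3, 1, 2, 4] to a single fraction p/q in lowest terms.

3415/362

Using pₖ = aₖpₖ₋₁ + pₖ₋₂ and qₖ = aₖqₖ₋₁ + qₖ₋₂:
  k=0: a=9, p=9, q=1
  k=1: a=2, p=19, q=2
  k=2: a=3, p=66, q=7
  k=3: a=3, p=217, q=23
  k=4: a=1, p=283, q=30
  k=5: a=2, p=783, q=83
  k=6: a=4, p=3415, q=362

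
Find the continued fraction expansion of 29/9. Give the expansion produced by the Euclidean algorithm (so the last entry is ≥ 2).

29 = 3·9 + 2
9 = 4·2 + 1
2 = 2·1 + 0  (stop)
So 29/9 = [3; 4, 2].

[3; 4, 2]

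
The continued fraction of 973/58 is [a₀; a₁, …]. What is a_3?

2

973 = 16·58 + 45   →  a_0 = 16
58 = 1·45 + 13   →  a_1 = 1
45 = 3·13 + 6   →  a_2 = 3
13 = 2·6 + 1   →  a_3 = 2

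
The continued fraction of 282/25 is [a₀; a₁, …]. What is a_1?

3

282 = 11·25 + 7   →  a_0 = 11
25 = 3·7 + 4   →  a_1 = 3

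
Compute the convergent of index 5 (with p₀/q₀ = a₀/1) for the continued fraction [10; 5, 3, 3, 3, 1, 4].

2323/228

Using pₖ = aₖpₖ₋₁ + pₖ₋₂, qₖ = aₖqₖ₋₁ + qₖ₋₂ (with p₋₁=1, p₋₂=0, q₋₁=0, q₋₂=1):
  k=0: a=10, p=10, q=1
  k=1: a=5, p=51, q=5
  k=2: a=3, p=163, q=16
  k=3: a=3, p=540, q=53
  k=4: a=3, p=1783, q=175
  k=5: a=1, p=2323, q=228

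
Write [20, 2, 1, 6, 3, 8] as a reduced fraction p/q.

Fold from the inside: start with 8/1.
  3 + 1/8 = 25/8
  6 + 8/25 = 158/25
  1 + 25/158 = 183/158
  2 + 158/183 = 524/183
  20 + 183/524 = 10663/524

10663/524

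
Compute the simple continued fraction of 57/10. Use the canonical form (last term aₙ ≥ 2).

57 = 5*10 + 7
10 = 1*7 + 3
7 = 2*3 + 1
3 = 3*1 + 0  (stop)
So 57/10 = [5; 1, 2, 3].

[5; 1, 2, 3]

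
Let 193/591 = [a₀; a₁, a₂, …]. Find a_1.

193 = 0·591 + 193   →  a_0 = 0
591 = 3·193 + 12   →  a_1 = 3

3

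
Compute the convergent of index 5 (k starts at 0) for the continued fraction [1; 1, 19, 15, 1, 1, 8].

Using pₖ = aₖpₖ₋₁ + pₖ₋₂, qₖ = aₖqₖ₋₁ + qₖ₋₂ (with p₋₁=1, p₋₂=0, q₋₁=0, q₋₂=1):
  k=0: a=1, p=1, q=1
  k=1: a=1, p=2, q=1
  k=2: a=19, p=39, q=20
  k=3: a=15, p=587, q=301
  k=4: a=1, p=626, q=321
  k=5: a=1, p=1213, q=622

1213/622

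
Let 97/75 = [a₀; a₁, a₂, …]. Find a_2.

97 = 1·75 + 22   →  a_0 = 1
75 = 3·22 + 9   →  a_1 = 3
22 = 2·9 + 4   →  a_2 = 2

2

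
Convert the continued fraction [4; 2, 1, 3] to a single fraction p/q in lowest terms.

48/11

Using pₖ = aₖpₖ₋₁ + pₖ₋₂ and qₖ = aₖqₖ₋₁ + qₖ₋₂:
  k=0: a=4, p=4, q=1
  k=1: a=2, p=9, q=2
  k=2: a=1, p=13, q=3
  k=3: a=3, p=48, q=11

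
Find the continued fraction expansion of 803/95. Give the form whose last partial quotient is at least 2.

[8; 2, 4, 1, 3, 2]

803 = 8×95 + 43
95 = 2×43 + 9
43 = 4×9 + 7
9 = 1×7 + 2
7 = 3×2 + 1
2 = 2×1 + 0  (stop)
So 803/95 = [8; 2, 4, 1, 3, 2].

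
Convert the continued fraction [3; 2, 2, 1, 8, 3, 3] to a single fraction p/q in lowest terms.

Using pₖ = aₖpₖ₋₁ + pₖ₋₂ and qₖ = aₖqₖ₋₁ + qₖ₋₂:
  k=0: a=3, p=3, q=1
  k=1: a=2, p=7, q=2
  k=2: a=2, p=17, q=5
  k=3: a=1, p=24, q=7
  k=4: a=8, p=209, q=61
  k=5: a=3, p=651, q=190
  k=6: a=3, p=2162, q=631

2162/631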